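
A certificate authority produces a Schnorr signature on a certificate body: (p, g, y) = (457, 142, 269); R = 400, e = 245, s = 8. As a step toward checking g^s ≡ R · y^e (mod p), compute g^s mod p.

142^8 mod 457 = 313

313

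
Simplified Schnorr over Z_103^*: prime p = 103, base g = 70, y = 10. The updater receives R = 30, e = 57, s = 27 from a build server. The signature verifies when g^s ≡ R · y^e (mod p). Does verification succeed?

g^s mod p:
70^2 = 4900 ≡ 59
70^4 ≡ 59^2 = 3481 ≡ 82
70^8 ≡ 82^2 = 6724 ≡ 29
70^16 ≡ 29^2 = 841 ≡ 17
27 = 16 + 8 + 2 + 1, so 70^27 ≡ 17·29·59·70 ≡ 89 (mod 103)
R · y^e mod p:
10^2 = 100
10^4 ≡ 100^2 = 10000 ≡ 9
10^8 ≡ 9^2 = 81
10^16 ≡ 81^2 = 6561 ≡ 72
10^32 ≡ 72^2 = 5184 ≡ 34
57 = 32 + 16 + 8 + 1, so 10^57 ≡ 34·72·81·10 ≡ 27 (mod 103)
30·27 = 810 ≡ 89 (mod 103)
89 ≡ 89 (mod 103); signature holds.

passes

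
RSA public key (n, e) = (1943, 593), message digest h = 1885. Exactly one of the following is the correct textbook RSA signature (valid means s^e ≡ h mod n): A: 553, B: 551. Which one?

B

Candidate A: 553^2 = 305809 ≡ 758; 553^4 ≡ 758^2 = 574564 ≡ 1379; 553^8 ≡ 1379^2 = 1901641 ≡ 1387; 553^16 ≡ 1387^2 = 1923769 ≡ 199; 553^32 ≡ 199^2 = 39601 ≡ 741; 553^64 ≡ 741^2 = 549081 ≡ 1155; 553^128 ≡ 1155^2 = 1334025 ≡ 1127; 553^256 ≡ 1127^2 = 1270129 ≡ 1350; 553^512 ≡ 1350^2 = 1822500 ≡ 1909; 593 = 512 + 64 + 16 + 1, so 553^593 ≡ 1909·1155·199·553 ≡ 1076 (mod 1943)
Candidate B: 551^2 = 303601 ≡ 493; 551^4 ≡ 493^2 = 243049 ≡ 174; 551^8 ≡ 174^2 = 30276 ≡ 1131; 551^16 ≡ 1131^2 = 1279161 ≡ 667; 551^32 ≡ 667^2 = 444889 ≡ 1885; 551^64 ≡ 1885^2 = 3553225 ≡ 1421; 551^128 ≡ 1421^2 = 2019241 ≡ 464; 551^256 ≡ 464^2 = 215296 ≡ 1566; 551^512 ≡ 1566^2 = 2452356 ≡ 290; 593 = 512 + 64 + 16 + 1, so 551^593 ≡ 290·1421·667·551 ≡ 1885 (mod 1943)
  → matches h = 1885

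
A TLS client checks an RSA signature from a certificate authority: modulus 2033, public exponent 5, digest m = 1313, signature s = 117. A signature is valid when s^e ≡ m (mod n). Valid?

no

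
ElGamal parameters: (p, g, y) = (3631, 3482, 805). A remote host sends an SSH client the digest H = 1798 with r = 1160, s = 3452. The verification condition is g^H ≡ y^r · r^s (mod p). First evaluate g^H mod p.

2494

Squares mod 3631: 3482^1≡3482, 3482^2≡415, 3482^4≡1568, 3482^8≡437, 3482^16≡2157, 3482^32≡1338, 3482^64≡161, 3482^128≡504, 3482^256≡3477, 3482^512≡1930, 3482^1024≡3125
1798 = 1024 + 512 + 256 + 4 + 2, so 3482^1798 ≡ 3125·1930·3477·1568·415 ≡ 2494 (mod 3631)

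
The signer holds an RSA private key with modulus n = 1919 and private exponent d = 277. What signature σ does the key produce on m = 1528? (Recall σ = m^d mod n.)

1851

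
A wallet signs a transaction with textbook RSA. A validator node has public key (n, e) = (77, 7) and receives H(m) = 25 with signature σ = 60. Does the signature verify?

verifies

σ^7 mod 77 = 25
Since 25 equals the digest 25, verification succeeds.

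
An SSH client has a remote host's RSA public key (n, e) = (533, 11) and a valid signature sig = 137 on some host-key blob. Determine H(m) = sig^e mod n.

366

sig^2 ≡ 137^2 = 18769 ≡ 114
sig^4 ≡ 114^2 = 12996 ≡ 204
sig^8 ≡ 204^2 = 41616 ≡ 42
11 = 8 + 2 + 1, so sig^11 ≡ 42·114·137 ≡ 366 (mod 533)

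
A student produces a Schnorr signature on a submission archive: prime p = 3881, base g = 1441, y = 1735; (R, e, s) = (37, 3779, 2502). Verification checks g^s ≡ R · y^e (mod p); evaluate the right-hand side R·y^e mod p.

3149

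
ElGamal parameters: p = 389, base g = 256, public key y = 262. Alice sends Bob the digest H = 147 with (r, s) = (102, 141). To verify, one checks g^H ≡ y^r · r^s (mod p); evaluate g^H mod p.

256^2 = 65536 ≡ 184
256^4 ≡ 184^2 = 33856 ≡ 13
256^8 ≡ 13^2 = 169
256^16 ≡ 169^2 = 28561 ≡ 164
256^32 ≡ 164^2 = 26896 ≡ 55
256^64 ≡ 55^2 = 3025 ≡ 302
256^128 ≡ 302^2 = 91204 ≡ 178
147 = 128 + 16 + 2 + 1, so 256^147 ≡ 178·164·184·256 ≡ 206 (mod 389)

206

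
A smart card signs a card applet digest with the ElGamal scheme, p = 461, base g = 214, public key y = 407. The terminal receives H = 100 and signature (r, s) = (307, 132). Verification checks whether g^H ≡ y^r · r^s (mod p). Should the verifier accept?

reject

Left side g^H mod p:
214^100 mod 461 = 153
Right side y^r · r^s mod p:
407^307 mod 461 = 356
307^132 mod 461 = 388
356·388 = 138128 ≡ 289 (mod 461)
153 ≠ 289, so verification fails.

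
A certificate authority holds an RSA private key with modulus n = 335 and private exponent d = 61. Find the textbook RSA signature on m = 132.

157

m^61 mod 335 = 157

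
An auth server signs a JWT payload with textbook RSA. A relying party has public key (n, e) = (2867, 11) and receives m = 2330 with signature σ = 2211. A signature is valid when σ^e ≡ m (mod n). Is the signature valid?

σ^2 ≡ 2211^2 = 4888521 ≡ 286
σ^4 ≡ 286^2 = 81796 ≡ 1520
σ^8 ≡ 1520^2 = 2310400 ≡ 2465
11 = 8 + 2 + 1, so σ^11 ≡ 2465·286·2211 ≡ 2330 (mod 2867)
Since 2330 equals the digest 2330, verification succeeds.

valid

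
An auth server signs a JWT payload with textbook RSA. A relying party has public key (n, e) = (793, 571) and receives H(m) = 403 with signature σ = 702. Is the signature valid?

σ^2 ≡ 702^2 = 492804 ≡ 351
σ^4 ≡ 351^2 = 123201 ≡ 286
σ^8 ≡ 286^2 = 81796 ≡ 117
σ^16 ≡ 117^2 = 13689 ≡ 208
σ^32 ≡ 208^2 = 43264 ≡ 442
σ^64 ≡ 442^2 = 195364 ≡ 286
σ^128 ≡ 286^2 = 81796 ≡ 117
σ^256 ≡ 117^2 = 13689 ≡ 208
σ^512 ≡ 208^2 = 43264 ≡ 442
571 = 512 + 32 + 16 + 8 + 2 + 1, so σ^571 ≡ 442·442·208·117·351·702 ≡ 91 (mod 793)
91 ≠ 403, so verification fails.

invalid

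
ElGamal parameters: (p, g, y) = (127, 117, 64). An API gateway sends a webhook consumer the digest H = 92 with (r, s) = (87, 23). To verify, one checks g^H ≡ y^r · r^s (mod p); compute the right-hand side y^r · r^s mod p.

Squares mod 127: 64^1≡64, 64^2≡32, 64^4≡8, 64^8≡64, 64^16≡32, 64^32≡8, 64^64≡64
87 = 64 + 16 + 4 + 2 + 1, so 64^87 ≡ 64·32·8·32·64 ≡ 16 (mod 127)
Squares mod 127: 87^1≡87, 87^2≡76, 87^4≡61, 87^8≡38, 87^16≡47
23 = 16 + 4 + 2 + 1, so 87^23 ≡ 47·61·76·87 ≡ 76 (mod 127)
y^r · r^s ≡ 16·76 = 1216 ≡ 73 (mod 127)

73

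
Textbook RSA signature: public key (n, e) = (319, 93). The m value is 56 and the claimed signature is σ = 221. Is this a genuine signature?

genuine

Squares mod 319: σ^1≡221, σ^2≡34, σ^4≡199, σ^8≡45, σ^16≡111, σ^32≡199, σ^64≡45
93 = 64 + 16 + 8 + 4 + 1, so σ^93 ≡ 45·111·45·199·221 ≡ 56 (mod 319)
σ^93 mod 319 = 56 matches m.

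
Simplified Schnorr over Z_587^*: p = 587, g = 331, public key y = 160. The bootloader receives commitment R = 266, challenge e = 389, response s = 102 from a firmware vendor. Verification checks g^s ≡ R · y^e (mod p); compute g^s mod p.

331^2 = 109561 ≡ 379
331^4 ≡ 379^2 = 143641 ≡ 413
331^8 ≡ 413^2 = 170569 ≡ 339
331^16 ≡ 339^2 = 114921 ≡ 456
331^32 ≡ 456^2 = 207936 ≡ 138
331^64 ≡ 138^2 = 19044 ≡ 260
102 = 64 + 32 + 4 + 2, so 331^102 ≡ 260·138·413·379 ≡ 516 (mod 587)

516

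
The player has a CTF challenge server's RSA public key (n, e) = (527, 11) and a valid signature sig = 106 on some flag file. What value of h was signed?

Squares mod 527: sig^1≡106, sig^2≡169, sig^4≡103, sig^8≡69
11 = 8 + 2 + 1, so sig^11 ≡ 69·169·106 ≡ 251 (mod 527)

251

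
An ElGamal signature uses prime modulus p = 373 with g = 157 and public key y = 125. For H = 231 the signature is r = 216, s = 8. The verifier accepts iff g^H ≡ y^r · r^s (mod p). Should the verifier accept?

reject

Left side g^H mod p:
157^2 = 24649 ≡ 31
157^4 ≡ 31^2 = 961 ≡ 215
157^8 ≡ 215^2 = 46225 ≡ 346
157^16 ≡ 346^2 = 119716 ≡ 356
157^32 ≡ 356^2 = 126736 ≡ 289
157^64 ≡ 289^2 = 83521 ≡ 342
157^128 ≡ 342^2 = 116964 ≡ 215
231 = 128 + 64 + 32 + 4 + 2 + 1, so 157^231 ≡ 215·342·289·215·31·157 ≡ 45 (mod 373)
Right side y^r · r^s mod p:
125^2 = 15625 ≡ 332
125^4 ≡ 332^2 = 110224 ≡ 189
125^8 ≡ 189^2 = 35721 ≡ 286
125^16 ≡ 286^2 = 81796 ≡ 109
125^32 ≡ 109^2 = 11881 ≡ 318
125^64 ≡ 318^2 = 101124 ≡ 41
125^128 ≡ 41^2 = 1681 ≡ 189
216 = 128 + 64 + 16 + 8, so 125^216 ≡ 189·41·109·286 ≡ 217 (mod 373)
216^2 = 46656 ≡ 31
216^4 ≡ 31^2 = 961 ≡ 215
216^8 ≡ 215^2 = 46225 ≡ 346
217·346 = 75082 ≡ 109 (mod 373)
45 ≠ 109, so verification fails.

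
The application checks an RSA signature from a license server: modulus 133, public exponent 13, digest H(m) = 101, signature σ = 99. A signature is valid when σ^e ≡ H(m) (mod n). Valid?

no

σ^2 ≡ 99^2 = 9801 ≡ 92
σ^4 ≡ 92^2 = 8464 ≡ 85
σ^8 ≡ 85^2 = 7225 ≡ 43
13 = 8 + 4 + 1, so σ^13 ≡ 43·85·99 ≡ 85 (mod 133)
The recovered value 85 does not match the digest 101.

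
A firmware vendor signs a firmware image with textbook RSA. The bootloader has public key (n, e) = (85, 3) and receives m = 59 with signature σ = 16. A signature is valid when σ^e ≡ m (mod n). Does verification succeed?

fails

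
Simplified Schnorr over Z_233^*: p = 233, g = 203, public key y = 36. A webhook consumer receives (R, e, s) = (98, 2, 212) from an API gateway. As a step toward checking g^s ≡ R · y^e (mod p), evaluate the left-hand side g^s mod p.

23

203^212 mod 233 = 23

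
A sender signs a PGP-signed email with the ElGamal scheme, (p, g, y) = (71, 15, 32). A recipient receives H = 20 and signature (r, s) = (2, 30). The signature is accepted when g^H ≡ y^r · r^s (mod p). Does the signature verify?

verifies

Left side g^H mod p:
Squares mod 71: 15^1≡15, 15^2≡12, 15^4≡2, 15^8≡4, 15^16≡16
20 = 16 + 4, so 15^20 ≡ 16·2 ≡ 32 (mod 71)
Right side y^r · r^s mod p:
Squares mod 71: 32^1≡32, 32^2≡30
32^2 ≡ 30 (mod 71)
Squares mod 71: 2^1≡2, 2^2≡4, 2^4≡16, 2^8≡43, 2^16≡3
30 = 16 + 8 + 4 + 2, so 2^30 ≡ 3·43·16·4 ≡ 20 (mod 71)
30·20 = 600 ≡ 32 (mod 71)
32 ≡ 32 (mod 71), so the signature is genuine.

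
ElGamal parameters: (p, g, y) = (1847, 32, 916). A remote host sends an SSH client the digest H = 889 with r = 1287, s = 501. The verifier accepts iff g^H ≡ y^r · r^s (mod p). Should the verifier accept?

Left side g^H mod p:
32^889 mod 1847 = 1487
Right side y^r · r^s mod p:
916^1287 mod 1847 = 1
1287^501 mod 1847 = 1487
1·1487 = 1487 ≡ 1487 (mod 1847)
1487 ≡ 1487 (mod 1847), so the signature is genuine.

accept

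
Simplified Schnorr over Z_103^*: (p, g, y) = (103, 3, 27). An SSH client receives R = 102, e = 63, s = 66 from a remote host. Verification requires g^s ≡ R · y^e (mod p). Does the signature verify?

g^s mod p:
3^66 mod 103 = 23
R · y^e mod p:
27^63 mod 103 = 94
102·94 = 9588 ≡ 9 (mod 103)
23 ≠ 9; the check fails.

does not verify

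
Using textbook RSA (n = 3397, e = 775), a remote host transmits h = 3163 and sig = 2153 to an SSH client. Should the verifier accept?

Squares mod 3397: sig^1≡2153, sig^2≡1901, sig^4≡2790, sig^8≡1573, sig^16≡1313, sig^32≡1690, sig^64≡2620, sig^128≡2460, sig^256≡1543, sig^512≡2949
775 = 512 + 256 + 4 + 2 + 1, so sig^775 ≡ 2949·1543·2790·1901·2153 ≡ 234 (mod 3397)
sig^775 mod 3397 = 234, but h = 3163.

reject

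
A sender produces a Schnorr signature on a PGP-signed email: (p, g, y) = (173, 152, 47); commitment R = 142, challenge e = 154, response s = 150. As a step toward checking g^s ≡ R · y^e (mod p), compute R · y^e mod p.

Squares mod 173: 47^1≡47, 47^2≡133, 47^4≡43, 47^8≡119, 47^16≡148, 47^32≡106, 47^64≡164, 47^128≡81
154 = 128 + 16 + 8 + 2, so 47^154 ≡ 81·148·119·133 ≡ 132 (mod 173)
R · y^e ≡ 142·132 = 18744 ≡ 60 (mod 173)

60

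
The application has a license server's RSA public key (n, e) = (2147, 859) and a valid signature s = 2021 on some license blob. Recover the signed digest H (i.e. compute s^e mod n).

Squares mod 2147: s^1≡2021, s^2≡847, s^4≡311, s^8≡106, s^16≡501, s^32≡1949, s^64≡558, s^128≡49, s^256≡254, s^512≡106
859 = 512 + 256 + 64 + 16 + 8 + 2 + 1, so s^859 ≡ 106·254·558·501·106·847·2021 ≡ 1166 (mod 2147)

1166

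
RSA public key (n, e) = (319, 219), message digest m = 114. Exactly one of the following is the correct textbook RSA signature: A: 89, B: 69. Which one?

B

Candidate A: 89^2 = 7921 ≡ 265; 89^4 ≡ 265^2 = 70225 ≡ 45; 89^8 ≡ 45^2 = 2025 ≡ 111; 89^16 ≡ 111^2 = 12321 ≡ 199; 89^32 ≡ 199^2 = 39601 ≡ 45; 89^64 ≡ 45^2 = 2025 ≡ 111; 89^128 ≡ 111^2 = 12321 ≡ 199; 219 = 128 + 64 + 16 + 8 + 2 + 1, so 89^219 ≡ 199·111·199·111·265·89 ≡ 155 (mod 319)
Candidate B: 69^2 = 4761 ≡ 295; 69^4 ≡ 295^2 = 87025 ≡ 257; 69^8 ≡ 257^2 = 66049 ≡ 16; 69^16 ≡ 16^2 = 256; 69^32 ≡ 256^2 = 65536 ≡ 141; 69^64 ≡ 141^2 = 19881 ≡ 103; 69^128 ≡ 103^2 = 10609 ≡ 82; 219 = 128 + 64 + 16 + 8 + 2 + 1, so 69^219 ≡ 82·103·256·16·295·69 ≡ 114 (mod 319)
  → matches m = 114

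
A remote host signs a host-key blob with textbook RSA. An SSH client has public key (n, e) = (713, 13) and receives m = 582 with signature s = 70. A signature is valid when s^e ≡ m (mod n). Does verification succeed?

Squares mod 713: s^1≡70, s^2≡622, s^4≡438, s^8≡47
13 = 8 + 4 + 1, so s^13 ≡ 47·438·70 ≡ 47 (mod 713)
The recovered value 47 does not match the digest 582.

fails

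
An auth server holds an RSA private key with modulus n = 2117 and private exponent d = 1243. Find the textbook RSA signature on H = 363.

H^2 ≡ 363^2 = 131769 ≡ 515
H^4 ≡ 515^2 = 265225 ≡ 600
H^8 ≡ 600^2 = 360000 ≡ 110
H^16 ≡ 110^2 = 12100 ≡ 1515
H^32 ≡ 1515^2 = 2295225 ≡ 397
H^64 ≡ 397^2 = 157609 ≡ 951
H^128 ≡ 951^2 = 904401 ≡ 442
H^256 ≡ 442^2 = 195364 ≡ 600
H^512 ≡ 600^2 = 360000 ≡ 110
H^1024 ≡ 110^2 = 12100 ≡ 1515
1243 = 1024 + 128 + 64 + 16 + 8 + 2 + 1, so H^1243 ≡ 1515·442·951·1515·110·515·363 ≡ 1239 (mod 2117)

1239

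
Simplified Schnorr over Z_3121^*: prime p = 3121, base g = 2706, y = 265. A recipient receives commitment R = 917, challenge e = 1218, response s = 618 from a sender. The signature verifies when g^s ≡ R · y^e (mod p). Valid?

g^s mod p:
Squares mod 3121: 2706^1≡2706, 2706^2≡570, 2706^4≡316, 2706^8≡3105, 2706^16≡256, 2706^32≡3116, 2706^64≡25, 2706^128≡625, 2706^256≡500, 2706^512≡320
618 = 512 + 64 + 32 + 8 + 2, so 2706^618 ≡ 320·25·3116·3105·570 ≡ 1915 (mod 3121)
R · y^e mod p:
Squares mod 3121: 265^1≡265, 265^2≡1563, 265^4≡2347, 265^8≡2965, 265^16≡2489, 265^32≡3057, 265^64≡975, 265^128≡1841, 265^256≡2996, 265^512≡20, 265^1024≡400
1218 = 1024 + 128 + 64 + 2, so 265^1218 ≡ 400·1841·975·1563 ≡ 512 (mod 3121)
917·512 = 469504 ≡ 1354 (mod 3121)
1915 ≠ 1354; the check fails.

no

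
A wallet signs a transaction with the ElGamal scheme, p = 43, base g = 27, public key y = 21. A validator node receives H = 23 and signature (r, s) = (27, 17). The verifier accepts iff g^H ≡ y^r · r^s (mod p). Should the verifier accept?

reject

Left side g^H mod p:
27^2 = 729 ≡ 41
27^4 ≡ 41^2 = 1681 ≡ 4
27^8 ≡ 4^2 = 16
27^16 ≡ 16^2 = 256 ≡ 41
23 = 16 + 4 + 2 + 1, so 27^23 ≡ 41·4·41·27 ≡ 2 (mod 43)
Right side y^r · r^s mod p:
21^2 = 441 ≡ 11
21^4 ≡ 11^2 = 121 ≡ 35
21^8 ≡ 35^2 = 1225 ≡ 21
21^16 ≡ 21^2 = 441 ≡ 11
27 = 16 + 8 + 2 + 1, so 21^27 ≡ 11·21·11·21 ≡ 41 (mod 43)
27^2 = 729 ≡ 41
27^4 ≡ 41^2 = 1681 ≡ 4
27^8 ≡ 4^2 = 16
27^16 ≡ 16^2 = 256 ≡ 41
17 = 16 + 1, so 27^17 ≡ 41·27 ≡ 32 (mod 43)
41·32 = 1312 ≡ 22 (mod 43)
2 ≠ 22, so verification fails.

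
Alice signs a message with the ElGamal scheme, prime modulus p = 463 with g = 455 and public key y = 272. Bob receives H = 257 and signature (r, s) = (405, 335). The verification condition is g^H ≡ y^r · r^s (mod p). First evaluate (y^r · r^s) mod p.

Squares mod 463: 272^1≡272, 272^2≡367, 272^4≡419, 272^8≡84, 272^16≡111, 272^32≡283, 272^64≡453, 272^128≡100, 272^256≡277
405 = 256 + 128 + 16 + 4 + 1, so 272^405 ≡ 277·100·111·419·272 ≡ 209 (mod 463)
Squares mod 463: 405^1≡405, 405^2≡123, 405^4≡313, 405^8≡276, 405^16≡244, 405^32≡272, 405^64≡367, 405^128≡419, 405^256≡84
335 = 256 + 64 + 8 + 4 + 2 + 1, so 405^335 ≡ 84·367·276·313·123·405 ≡ 317 (mod 463)
y^r · r^s ≡ 209·317 = 66253 ≡ 44 (mod 463)

44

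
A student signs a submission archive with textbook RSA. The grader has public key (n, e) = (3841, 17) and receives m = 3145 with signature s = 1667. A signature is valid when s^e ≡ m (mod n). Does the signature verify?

does not verify

s^2 ≡ 1667^2 = 2778889 ≡ 1846
s^4 ≡ 1846^2 = 3407716 ≡ 749
s^8 ≡ 749^2 = 561001 ≡ 215
s^16 ≡ 215^2 = 46225 ≡ 133
17 = 16 + 1, so s^17 ≡ 133·1667 ≡ 2774 (mod 3841)
s^17 mod 3841 = 2774, but m = 3145.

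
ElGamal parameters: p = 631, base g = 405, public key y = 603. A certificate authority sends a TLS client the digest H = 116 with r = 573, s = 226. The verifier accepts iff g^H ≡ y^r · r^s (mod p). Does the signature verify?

does not verify

Left side g^H mod p:
Squares mod 631: 405^1≡405, 405^2≡596, 405^4≡594, 405^8≡107, 405^16≡91, 405^32≡78, 405^64≡405
116 = 64 + 32 + 16 + 4, so 405^116 ≡ 405·78·91·594 ≡ 354 (mod 631)
Right side y^r · r^s mod p:
Squares mod 631: 603^1≡603, 603^2≡153, 603^4≡62, 603^8≡58, 603^16≡209, 603^32≡142, 603^64≡603, 603^128≡153, 603^256≡62, 603^512≡58
573 = 512 + 32 + 16 + 8 + 4 + 1, so 603^573 ≡ 58·142·209·58·62·603 ≡ 21 (mod 631)
Squares mod 631: 573^1≡573, 573^2≡209, 573^4≡142, 573^8≡603, 573^16≡153, 573^32≡62, 573^64≡58, 573^128≡209
226 = 128 + 64 + 32 + 2, so 573^226 ≡ 209·58·62·209 ≡ 153 (mod 631)
21·153 = 3213 ≡ 58 (mod 631)
354 ≠ 58, so verification fails.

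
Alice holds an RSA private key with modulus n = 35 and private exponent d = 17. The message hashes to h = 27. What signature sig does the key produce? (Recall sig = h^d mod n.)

h^2 ≡ 27^2 = 729 ≡ 29
h^4 ≡ 29^2 = 841 ≡ 1
h^8 ≡ 1^2 = 1
h^16 ≡ 1^2 = 1
17 = 16 + 1, so h^17 ≡ 1·27 ≡ 27 (mod 35)

27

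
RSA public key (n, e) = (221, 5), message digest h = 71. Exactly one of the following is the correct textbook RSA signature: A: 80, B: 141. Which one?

Candidate A: Squares mod 221: 80^1≡80, 80^2≡212, 80^4≡81; 5 = 4 + 1, so 80^5 ≡ 81·80 ≡ 71 (mod 221)
  → matches h = 71
Candidate B: Squares mod 221: 141^1≡141, 141^2≡212, 141^4≡81; 5 = 4 + 1, so 141^5 ≡ 81·141 ≡ 150 (mod 221)

A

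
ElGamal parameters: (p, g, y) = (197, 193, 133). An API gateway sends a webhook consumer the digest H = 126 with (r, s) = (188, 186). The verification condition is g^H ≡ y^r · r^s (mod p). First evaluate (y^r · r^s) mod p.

133^2 = 17689 ≡ 156
133^4 ≡ 156^2 = 24336 ≡ 105
133^8 ≡ 105^2 = 11025 ≡ 190
133^16 ≡ 190^2 = 36100 ≡ 49
133^32 ≡ 49^2 = 2401 ≡ 37
133^64 ≡ 37^2 = 1369 ≡ 187
133^128 ≡ 187^2 = 34969 ≡ 100
188 = 128 + 32 + 16 + 8 + 4, so 133^188 ≡ 100·37·49·190·105 ≡ 28 (mod 197)
188^2 = 35344 ≡ 81
188^4 ≡ 81^2 = 6561 ≡ 60
188^8 ≡ 60^2 = 3600 ≡ 54
188^16 ≡ 54^2 = 2916 ≡ 158
188^32 ≡ 158^2 = 24964 ≡ 142
188^64 ≡ 142^2 = 20164 ≡ 70
188^128 ≡ 70^2 = 4900 ≡ 172
186 = 128 + 32 + 16 + 8 + 2, so 188^186 ≡ 172·142·158·54·81 ≡ 133 (mod 197)
y^r · r^s ≡ 28·133 = 3724 ≡ 178 (mod 197)

178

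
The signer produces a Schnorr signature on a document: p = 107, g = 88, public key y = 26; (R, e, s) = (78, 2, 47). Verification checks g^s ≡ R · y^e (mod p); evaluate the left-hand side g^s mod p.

84

88^2 = 7744 ≡ 40
88^4 ≡ 40^2 = 1600 ≡ 102
88^8 ≡ 102^2 = 10404 ≡ 25
88^16 ≡ 25^2 = 625 ≡ 90
88^32 ≡ 90^2 = 8100 ≡ 75
47 = 32 + 8 + 4 + 2 + 1, so 88^47 ≡ 75·25·102·40·88 ≡ 84 (mod 107)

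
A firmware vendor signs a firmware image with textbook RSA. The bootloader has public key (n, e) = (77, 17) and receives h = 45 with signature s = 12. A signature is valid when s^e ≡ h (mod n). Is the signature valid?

valid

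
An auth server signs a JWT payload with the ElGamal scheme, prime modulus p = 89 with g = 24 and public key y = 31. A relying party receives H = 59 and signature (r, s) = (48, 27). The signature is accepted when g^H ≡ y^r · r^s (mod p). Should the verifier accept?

accept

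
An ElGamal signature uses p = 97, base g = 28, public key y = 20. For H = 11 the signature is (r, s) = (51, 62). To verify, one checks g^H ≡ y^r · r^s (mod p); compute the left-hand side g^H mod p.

78

28^2 = 784 ≡ 8
28^4 ≡ 8^2 = 64
28^8 ≡ 64^2 = 4096 ≡ 22
11 = 8 + 2 + 1, so 28^11 ≡ 22·8·28 ≡ 78 (mod 97)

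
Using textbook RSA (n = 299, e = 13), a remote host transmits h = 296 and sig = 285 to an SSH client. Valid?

Squares mod 299: sig^1≡285, sig^2≡196, sig^4≡144, sig^8≡105
13 = 8 + 4 + 1, so sig^13 ≡ 105·144·285 ≡ 12 (mod 299)
sig^13 mod 299 = 12, but h = 296.

no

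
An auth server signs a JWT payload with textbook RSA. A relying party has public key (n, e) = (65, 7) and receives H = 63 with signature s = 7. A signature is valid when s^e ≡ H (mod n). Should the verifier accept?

s^2 ≡ 7^2 = 49
s^4 ≡ 49^2 = 2401 ≡ 61
7 = 4 + 2 + 1, so s^7 ≡ 61·49·7 ≡ 58 (mod 65)
The recovered value 58 does not match the digest 63.

reject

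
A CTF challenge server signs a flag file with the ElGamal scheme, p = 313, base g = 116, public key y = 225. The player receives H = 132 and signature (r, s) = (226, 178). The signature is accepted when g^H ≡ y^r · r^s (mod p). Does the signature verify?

does not verify

Left side g^H mod p:
Squares mod 313: 116^1≡116, 116^2≡310, 116^4≡9, 116^8≡81, 116^16≡301, 116^32≡144, 116^64≡78, 116^128≡137
132 = 128 + 4, so 116^132 ≡ 137·9 ≡ 294 (mod 313)
Right side y^r · r^s mod p:
Squares mod 313: 225^1≡225, 225^2≡232, 225^4≡301, 225^8≡144, 225^16≡78, 225^32≡137, 225^64≡302, 225^128≡121
226 = 128 + 64 + 32 + 2, so 225^226 ≡ 121·302·137·232 ≡ 263 (mod 313)
Squares mod 313: 226^1≡226, 226^2≡57, 226^4≡119, 226^8≡76, 226^16≡142, 226^32≡132, 226^64≡209, 226^128≡174
178 = 128 + 32 + 16 + 2, so 226^178 ≡ 174·132·142·57 ≡ 85 (mod 313)
263·85 = 22355 ≡ 132 (mod 313)
294 ≠ 132, so verification fails.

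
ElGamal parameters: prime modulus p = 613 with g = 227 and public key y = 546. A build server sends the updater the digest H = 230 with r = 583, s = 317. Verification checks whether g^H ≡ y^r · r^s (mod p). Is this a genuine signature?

Left side g^H mod p:
227^2 = 51529 ≡ 37
227^4 ≡ 37^2 = 1369 ≡ 143
227^8 ≡ 143^2 = 20449 ≡ 220
227^16 ≡ 220^2 = 48400 ≡ 586
227^32 ≡ 586^2 = 343396 ≡ 116
227^64 ≡ 116^2 = 13456 ≡ 583
227^128 ≡ 583^2 = 339889 ≡ 287
230 = 128 + 64 + 32 + 4 + 2, so 227^230 ≡ 287·583·116·143·37 ≡ 287 (mod 613)
Right side y^r · r^s mod p:
546^2 = 298116 ≡ 198
546^4 ≡ 198^2 = 39204 ≡ 585
546^8 ≡ 585^2 = 342225 ≡ 171
546^16 ≡ 171^2 = 29241 ≡ 430
546^32 ≡ 430^2 = 184900 ≡ 387
546^64 ≡ 387^2 = 149769 ≡ 197
546^128 ≡ 197^2 = 38809 ≡ 190
546^256 ≡ 190^2 = 36100 ≡ 546
546^512 ≡ 546^2 = 298116 ≡ 198
583 = 512 + 64 + 4 + 2 + 1, so 546^583 ≡ 198·197·585·198·546 ≡ 37 (mod 613)
583^2 = 339889 ≡ 287
583^4 ≡ 287^2 = 82369 ≡ 227
583^8 ≡ 227^2 = 51529 ≡ 37
583^16 ≡ 37^2 = 1369 ≡ 143
583^32 ≡ 143^2 = 20449 ≡ 220
583^64 ≡ 220^2 = 48400 ≡ 586
583^128 ≡ 586^2 = 343396 ≡ 116
583^256 ≡ 116^2 = 13456 ≡ 583
317 = 256 + 32 + 16 + 8 + 4 + 1, so 583^317 ≡ 583·220·143·37·227·583 ≡ 190 (mod 613)
37·190 = 7030 ≡ 287 (mod 613)
287 ≡ 287 (mod 613), so the signature is genuine.

genuine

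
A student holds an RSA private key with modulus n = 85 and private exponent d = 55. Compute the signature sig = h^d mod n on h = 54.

h^2 ≡ 54^2 = 2916 ≡ 26
h^4 ≡ 26^2 = 676 ≡ 81
h^8 ≡ 81^2 = 6561 ≡ 16
h^16 ≡ 16^2 = 256 ≡ 1
h^32 ≡ 1^2 = 1
55 = 32 + 16 + 4 + 2 + 1, so h^55 ≡ 1·1·81·26·54 ≡ 79 (mod 85)

79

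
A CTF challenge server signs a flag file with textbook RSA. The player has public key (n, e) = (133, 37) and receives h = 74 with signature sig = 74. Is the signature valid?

valid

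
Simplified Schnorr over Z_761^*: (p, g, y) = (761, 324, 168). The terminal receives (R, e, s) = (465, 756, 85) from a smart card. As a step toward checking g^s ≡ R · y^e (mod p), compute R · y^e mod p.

Squares mod 761: 168^1≡168, 168^2≡67, 168^4≡684, 168^8≡602, 168^16≡168, 168^32≡67, 168^64≡684, 168^128≡602, 168^256≡168, 168^512≡67
756 = 512 + 128 + 64 + 32 + 16 + 4, so 168^756 ≡ 67·602·684·67·168·684 ≡ 168 (mod 761)
R · y^e ≡ 465·168 = 78120 ≡ 498 (mod 761)

498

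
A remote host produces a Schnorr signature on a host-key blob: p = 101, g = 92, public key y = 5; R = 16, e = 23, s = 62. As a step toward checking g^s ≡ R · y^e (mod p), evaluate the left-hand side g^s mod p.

37

92^2 = 8464 ≡ 81
92^4 ≡ 81^2 = 6561 ≡ 97
92^8 ≡ 97^2 = 9409 ≡ 16
92^16 ≡ 16^2 = 256 ≡ 54
92^32 ≡ 54^2 = 2916 ≡ 88
62 = 32 + 16 + 8 + 4 + 2, so 92^62 ≡ 88·54·16·97·81 ≡ 37 (mod 101)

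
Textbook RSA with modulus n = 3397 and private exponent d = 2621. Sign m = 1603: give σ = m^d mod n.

1793

m^2621 mod 3397 = 1793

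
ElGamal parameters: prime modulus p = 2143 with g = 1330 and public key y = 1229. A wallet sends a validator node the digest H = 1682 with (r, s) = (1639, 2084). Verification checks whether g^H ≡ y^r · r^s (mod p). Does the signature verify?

does not verify

Left side g^H mod p:
1330^1682 mod 2143 = 2137
Right side y^r · r^s mod p:
1229^1639 mod 2143 = 371
1639^2084 mod 2143 = 284
371·284 = 105364 ≡ 357 (mod 2143)
2137 ≠ 357, so verification fails.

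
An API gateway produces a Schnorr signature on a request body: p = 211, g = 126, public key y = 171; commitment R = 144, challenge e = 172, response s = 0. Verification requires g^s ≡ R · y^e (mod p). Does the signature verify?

g^s mod p:
126^0 mod 211 = 1
R · y^e mod p:
Squares mod 211: 171^1≡171, 171^2≡123, 171^4≡148, 171^8≡171, 171^16≡123, 171^32≡148, 171^64≡171, 171^128≡123
172 = 128 + 32 + 8 + 4, so 171^172 ≡ 123·148·171·148 ≡ 148 (mod 211)
144·148 = 21312 ≡ 1 (mod 211)
1 ≡ 1 (mod 211); signature holds.

verifies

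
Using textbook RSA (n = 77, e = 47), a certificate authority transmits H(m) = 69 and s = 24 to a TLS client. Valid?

Squares mod 77: s^1≡24, s^2≡37, s^4≡60, s^8≡58, s^16≡53, s^32≡37
47 = 32 + 8 + 4 + 2 + 1, so s^47 ≡ 37·58·60·37·24 ≡ 40 (mod 77)
s^47 mod 77 = 40, but H(m) = 69.

no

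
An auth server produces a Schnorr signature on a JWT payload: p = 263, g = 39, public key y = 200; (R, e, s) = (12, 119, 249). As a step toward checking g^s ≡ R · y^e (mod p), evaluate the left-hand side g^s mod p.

179

39^2 = 1521 ≡ 206
39^4 ≡ 206^2 = 42436 ≡ 93
39^8 ≡ 93^2 = 8649 ≡ 233
39^16 ≡ 233^2 = 54289 ≡ 111
39^32 ≡ 111^2 = 12321 ≡ 223
39^64 ≡ 223^2 = 49729 ≡ 22
39^128 ≡ 22^2 = 484 ≡ 221
249 = 128 + 64 + 32 + 16 + 8 + 1, so 39^249 ≡ 221·22·223·111·233·39 ≡ 179 (mod 263)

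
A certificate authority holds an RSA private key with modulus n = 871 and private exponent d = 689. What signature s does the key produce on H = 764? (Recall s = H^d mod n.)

Squares mod 871: H^1≡764, H^2≡126, H^4≡198, H^8≡9, H^16≡81, H^32≡464, H^64≡159, H^128≡22, H^256≡484, H^512≡828
689 = 512 + 128 + 32 + 16 + 1, so H^689 ≡ 828·22·464·81·764 ≡ 849 (mod 871)

849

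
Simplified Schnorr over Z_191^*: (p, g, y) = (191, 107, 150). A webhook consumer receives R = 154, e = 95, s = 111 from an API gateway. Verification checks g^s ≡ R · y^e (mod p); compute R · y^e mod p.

154

150^95 mod 191 = 1
R · y^e ≡ 154·1 = 154 ≡ 154 (mod 191)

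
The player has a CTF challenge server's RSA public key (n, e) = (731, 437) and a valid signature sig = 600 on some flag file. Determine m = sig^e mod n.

422

sig^437 mod 731 = 422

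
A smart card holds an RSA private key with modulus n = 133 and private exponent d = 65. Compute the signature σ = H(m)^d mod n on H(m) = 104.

62

(H(m))^2 ≡ 104^2 = 10816 ≡ 43
(H(m))^4 ≡ 43^2 = 1849 ≡ 120
(H(m))^8 ≡ 120^2 = 14400 ≡ 36
(H(m))^16 ≡ 36^2 = 1296 ≡ 99
(H(m))^32 ≡ 99^2 = 9801 ≡ 92
(H(m))^64 ≡ 92^2 = 8464 ≡ 85
65 = 64 + 1, so (H(m))^65 ≡ 85·104 ≡ 62 (mod 133)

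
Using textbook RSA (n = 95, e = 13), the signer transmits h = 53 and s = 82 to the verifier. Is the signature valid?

invalid

s^2 ≡ 82^2 = 6724 ≡ 74
s^4 ≡ 74^2 = 5476 ≡ 61
s^8 ≡ 61^2 = 3721 ≡ 16
13 = 8 + 4 + 1, so s^13 ≡ 16·61·82 ≡ 42 (mod 95)
The recovered value 42 does not match the digest 53.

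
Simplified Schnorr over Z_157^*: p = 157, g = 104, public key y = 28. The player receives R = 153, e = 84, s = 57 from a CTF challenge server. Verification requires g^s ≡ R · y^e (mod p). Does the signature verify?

g^s mod p:
Squares mod 157: 104^1≡104, 104^2≡140, 104^4≡132, 104^8≡154, 104^16≡9, 104^32≡81
57 = 32 + 16 + 8 + 1, so 104^57 ≡ 81·9·154·104 ≡ 45 (mod 157)
R · y^e mod p:
Squares mod 157: 28^1≡28, 28^2≡156, 28^4≡1, 28^8≡1, 28^16≡1, 28^32≡1, 28^64≡1
84 = 64 + 16 + 4, so 28^84 ≡ 1·1·1 ≡ 1 (mod 157)
153·1 = 153 ≡ 153 (mod 157)
45 ≠ 153; the check fails.

does not verify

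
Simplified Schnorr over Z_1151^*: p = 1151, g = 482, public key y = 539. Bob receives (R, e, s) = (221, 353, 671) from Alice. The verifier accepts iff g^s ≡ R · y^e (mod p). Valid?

yes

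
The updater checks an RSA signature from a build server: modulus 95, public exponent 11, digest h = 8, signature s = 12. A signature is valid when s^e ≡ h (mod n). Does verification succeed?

passes

s^2 ≡ 12^2 = 144 ≡ 49
s^4 ≡ 49^2 = 2401 ≡ 26
s^8 ≡ 26^2 = 676 ≡ 11
11 = 8 + 2 + 1, so s^11 ≡ 11·49·12 ≡ 8 (mod 95)
8 = h, so the signature checks out.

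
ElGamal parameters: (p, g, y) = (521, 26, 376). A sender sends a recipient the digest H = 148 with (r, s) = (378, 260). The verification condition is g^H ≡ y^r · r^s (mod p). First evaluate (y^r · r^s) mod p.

22

376^2 = 141376 ≡ 185
376^4 ≡ 185^2 = 34225 ≡ 360
376^8 ≡ 360^2 = 129600 ≡ 392
376^16 ≡ 392^2 = 153664 ≡ 490
376^32 ≡ 490^2 = 240100 ≡ 440
376^64 ≡ 440^2 = 193600 ≡ 309
376^128 ≡ 309^2 = 95481 ≡ 138
376^256 ≡ 138^2 = 19044 ≡ 288
378 = 256 + 64 + 32 + 16 + 8 + 2, so 376^378 ≡ 288·309·440·490·392·185 ≡ 22 (mod 521)
378^2 = 142884 ≡ 130
378^4 ≡ 130^2 = 16900 ≡ 228
378^8 ≡ 228^2 = 51984 ≡ 405
378^16 ≡ 405^2 = 164025 ≡ 431
378^32 ≡ 431^2 = 185761 ≡ 285
378^64 ≡ 285^2 = 81225 ≡ 470
378^128 ≡ 470^2 = 220900 ≡ 517
378^256 ≡ 517^2 = 267289 ≡ 16
260 = 256 + 4, so 378^260 ≡ 16·228 ≡ 1 (mod 521)
y^r · r^s ≡ 22·1 = 22 ≡ 22 (mod 521)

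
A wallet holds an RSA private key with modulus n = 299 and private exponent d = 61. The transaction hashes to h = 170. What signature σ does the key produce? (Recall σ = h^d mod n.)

118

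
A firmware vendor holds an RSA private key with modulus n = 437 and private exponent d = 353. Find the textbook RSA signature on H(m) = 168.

(H(m))^353 mod 437 = 237

237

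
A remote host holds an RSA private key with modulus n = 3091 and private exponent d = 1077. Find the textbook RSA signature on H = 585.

205

H^2 ≡ 585^2 = 342225 ≡ 2215
H^4 ≡ 2215^2 = 4906225 ≡ 808
H^8 ≡ 808^2 = 652864 ≡ 663
H^16 ≡ 663^2 = 439569 ≡ 647
H^32 ≡ 647^2 = 418609 ≡ 1324
H^64 ≡ 1324^2 = 1752976 ≡ 379
H^128 ≡ 379^2 = 143641 ≡ 1455
H^256 ≡ 1455^2 = 2117025 ≡ 2781
H^512 ≡ 2781^2 = 7733961 ≡ 279
H^1024 ≡ 279^2 = 77841 ≡ 566
1077 = 1024 + 32 + 16 + 4 + 1, so H^1077 ≡ 566·1324·647·808·585 ≡ 205 (mod 3091)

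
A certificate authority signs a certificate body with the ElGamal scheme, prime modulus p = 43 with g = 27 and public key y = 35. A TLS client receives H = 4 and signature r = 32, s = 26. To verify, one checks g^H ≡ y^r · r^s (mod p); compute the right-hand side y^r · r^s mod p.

4

Squares mod 43: 35^1≡35, 35^2≡21, 35^4≡11, 35^8≡35, 35^16≡21, 35^32≡11
35^32 ≡ 11 (mod 43)
Squares mod 43: 32^1≡32, 32^2≡35, 32^4≡21, 32^8≡11, 32^16≡35
26 = 16 + 8 + 2, so 32^26 ≡ 35·11·35 ≡ 16 (mod 43)
y^r · r^s ≡ 11·16 = 176 ≡ 4 (mod 43)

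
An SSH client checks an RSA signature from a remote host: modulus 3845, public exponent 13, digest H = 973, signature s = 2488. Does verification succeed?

s^2 ≡ 2488^2 = 6190144 ≡ 3539
s^4 ≡ 3539^2 = 12524521 ≡ 1356
s^8 ≡ 1356^2 = 1838736 ≡ 826
13 = 8 + 4 + 1, so s^13 ≡ 826·1356·2488 ≡ 973 (mod 3845)
Since 973 equals the digest 973, verification succeeds.

passes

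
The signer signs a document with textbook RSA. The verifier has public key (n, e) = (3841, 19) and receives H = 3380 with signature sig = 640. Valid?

no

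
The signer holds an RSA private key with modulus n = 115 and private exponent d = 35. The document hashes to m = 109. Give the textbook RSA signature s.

m^2 ≡ 109^2 = 11881 ≡ 36
m^4 ≡ 36^2 = 1296 ≡ 31
m^8 ≡ 31^2 = 961 ≡ 41
m^16 ≡ 41^2 = 1681 ≡ 71
m^32 ≡ 71^2 = 5041 ≡ 96
35 = 32 + 2 + 1, so m^35 ≡ 96·36·109 ≡ 79 (mod 115)

79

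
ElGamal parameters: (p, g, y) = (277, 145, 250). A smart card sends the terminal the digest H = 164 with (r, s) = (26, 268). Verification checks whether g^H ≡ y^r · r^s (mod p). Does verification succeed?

Left side g^H mod p:
145^2 = 21025 ≡ 250
145^4 ≡ 250^2 = 62500 ≡ 175
145^8 ≡ 175^2 = 30625 ≡ 155
145^16 ≡ 155^2 = 24025 ≡ 203
145^32 ≡ 203^2 = 41209 ≡ 213
145^64 ≡ 213^2 = 45369 ≡ 218
145^128 ≡ 218^2 = 47524 ≡ 157
164 = 128 + 32 + 4, so 145^164 ≡ 157·213·175 ≡ 273 (mod 277)
Right side y^r · r^s mod p:
250^2 = 62500 ≡ 175
250^4 ≡ 175^2 = 30625 ≡ 155
250^8 ≡ 155^2 = 24025 ≡ 203
250^16 ≡ 203^2 = 41209 ≡ 213
26 = 16 + 8 + 2, so 250^26 ≡ 213·203·175 ≡ 16 (mod 277)
26^2 = 676 ≡ 122
26^4 ≡ 122^2 = 14884 ≡ 203
26^8 ≡ 203^2 = 41209 ≡ 213
26^16 ≡ 213^2 = 45369 ≡ 218
26^32 ≡ 218^2 = 47524 ≡ 157
26^64 ≡ 157^2 = 24649 ≡ 273
26^128 ≡ 273^2 = 74529 ≡ 16
26^256 ≡ 16^2 = 256
268 = 256 + 8 + 4, so 26^268 ≡ 256·213·203 ≡ 264 (mod 277)
16·264 = 4224 ≡ 69 (mod 277)
273 ≠ 69, so verification fails.

fails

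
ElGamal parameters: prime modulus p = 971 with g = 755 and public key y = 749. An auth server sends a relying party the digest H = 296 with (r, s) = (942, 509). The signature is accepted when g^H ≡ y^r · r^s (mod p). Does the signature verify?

Left side g^H mod p:
755^2 = 570025 ≡ 48
755^4 ≡ 48^2 = 2304 ≡ 362
755^8 ≡ 362^2 = 131044 ≡ 930
755^16 ≡ 930^2 = 864900 ≡ 710
755^32 ≡ 710^2 = 504100 ≡ 151
755^64 ≡ 151^2 = 22801 ≡ 468
755^128 ≡ 468^2 = 219024 ≡ 549
755^256 ≡ 549^2 = 301401 ≡ 391
296 = 256 + 32 + 8, so 755^296 ≡ 391·151·930 ≡ 22 (mod 971)
Right side y^r · r^s mod p:
749^2 = 561001 ≡ 734
749^4 ≡ 734^2 = 538756 ≡ 822
749^8 ≡ 822^2 = 675684 ≡ 839
749^16 ≡ 839^2 = 703921 ≡ 917
749^32 ≡ 917^2 = 840889 ≡ 3
749^64 ≡ 3^2 = 9
749^128 ≡ 9^2 = 81
749^256 ≡ 81^2 = 6561 ≡ 735
749^512 ≡ 735^2 = 540225 ≡ 349
942 = 512 + 256 + 128 + 32 + 8 + 4 + 2, so 749^942 ≡ 349·735·81·3·839·822·734 ≡ 274 (mod 971)
942^2 = 887364 ≡ 841
942^4 ≡ 841^2 = 707281 ≡ 393
942^8 ≡ 393^2 = 154449 ≡ 60
942^16 ≡ 60^2 = 3600 ≡ 687
942^32 ≡ 687^2 = 471969 ≡ 63
942^64 ≡ 63^2 = 3969 ≡ 85
942^128 ≡ 85^2 = 7225 ≡ 428
942^256 ≡ 428^2 = 183184 ≡ 636
509 = 256 + 128 + 64 + 32 + 16 + 8 + 4 + 1, so 942^509 ≡ 636·428·85·63·687·60·393·942 ≡ 438 (mod 971)
274·438 = 120012 ≡ 579 (mod 971)
22 ≠ 579, so verification fails.

does not verify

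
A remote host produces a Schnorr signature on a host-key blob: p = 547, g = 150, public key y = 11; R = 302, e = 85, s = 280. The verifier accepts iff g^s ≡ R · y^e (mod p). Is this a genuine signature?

g^s mod p:
150^280 mod 547 = 231
R · y^e mod p:
11^85 mod 547 = 296
302·296 = 89392 ≡ 231 (mod 547)
231 ≡ 231 (mod 547); signature holds.

genuine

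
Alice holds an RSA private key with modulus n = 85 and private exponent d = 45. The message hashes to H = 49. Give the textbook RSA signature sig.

19

H^2 ≡ 49^2 = 2401 ≡ 21
H^4 ≡ 21^2 = 441 ≡ 16
H^8 ≡ 16^2 = 256 ≡ 1
H^16 ≡ 1^2 = 1
H^32 ≡ 1^2 = 1
45 = 32 + 8 + 4 + 1, so H^45 ≡ 1·1·16·49 ≡ 19 (mod 85)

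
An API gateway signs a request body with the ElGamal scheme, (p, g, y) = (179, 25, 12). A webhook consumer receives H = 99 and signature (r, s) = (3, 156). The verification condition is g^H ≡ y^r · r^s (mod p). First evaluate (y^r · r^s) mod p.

177

12^2 = 144
3 = 2 + 1, so 12^3 ≡ 144·12 ≡ 117 (mod 179)
3^2 = 9
3^4 ≡ 9^2 = 81
3^8 ≡ 81^2 = 6561 ≡ 117
3^16 ≡ 117^2 = 13689 ≡ 85
3^32 ≡ 85^2 = 7225 ≡ 65
3^64 ≡ 65^2 = 4225 ≡ 108
3^128 ≡ 108^2 = 11664 ≡ 29
156 = 128 + 16 + 8 + 4, so 3^156 ≡ 29·85·117·81 ≡ 52 (mod 179)
y^r · r^s ≡ 117·52 = 6084 ≡ 177 (mod 179)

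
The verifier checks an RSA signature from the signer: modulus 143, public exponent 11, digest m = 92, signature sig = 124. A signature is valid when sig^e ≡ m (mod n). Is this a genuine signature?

forged

sig^11 mod 143 = 80
sig^11 mod 143 = 80, but m = 92.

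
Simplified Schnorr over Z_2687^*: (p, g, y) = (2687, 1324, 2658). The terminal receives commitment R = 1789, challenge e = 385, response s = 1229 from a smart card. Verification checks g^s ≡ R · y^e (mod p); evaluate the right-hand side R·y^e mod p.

2658^2 = 7064964 ≡ 841
2658^4 ≡ 841^2 = 707281 ≡ 600
2658^8 ≡ 600^2 = 360000 ≡ 2629
2658^16 ≡ 2629^2 = 6911641 ≡ 677
2658^32 ≡ 677^2 = 458329 ≡ 1539
2658^64 ≡ 1539^2 = 2368521 ≡ 1274
2658^128 ≡ 1274^2 = 1623076 ≡ 128
2658^256 ≡ 128^2 = 16384 ≡ 262
385 = 256 + 128 + 1, so 2658^385 ≡ 262·128·2658 ≡ 150 (mod 2687)
R · y^e ≡ 1789·150 = 268350 ≡ 2337 (mod 2687)

2337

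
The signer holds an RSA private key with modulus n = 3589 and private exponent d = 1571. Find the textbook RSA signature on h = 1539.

1578

Squares mod 3589: h^1≡1539, h^2≡3370, h^4≡1304, h^8≡2819, h^16≡715, h^32≡1587, h^64≡2680, h^128≡811, h^256≡934, h^512≡229, h^1024≡2195
1571 = 1024 + 512 + 32 + 2 + 1, so h^1571 ≡ 2195·229·1587·3370·1539 ≡ 1578 (mod 3589)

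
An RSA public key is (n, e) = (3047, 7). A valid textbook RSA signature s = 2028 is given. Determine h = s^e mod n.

s^2 ≡ 2028^2 = 4112784 ≡ 2381
s^4 ≡ 2381^2 = 5669161 ≡ 1741
7 = 4 + 2 + 1, so s^7 ≡ 1741·2381·2028 ≡ 1424 (mod 3047)

1424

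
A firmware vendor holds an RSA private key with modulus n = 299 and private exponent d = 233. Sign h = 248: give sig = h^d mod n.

209

h^2 ≡ 248^2 = 61504 ≡ 209
h^4 ≡ 209^2 = 43681 ≡ 27
h^8 ≡ 27^2 = 729 ≡ 131
h^16 ≡ 131^2 = 17161 ≡ 118
h^32 ≡ 118^2 = 13924 ≡ 170
h^64 ≡ 170^2 = 28900 ≡ 196
h^128 ≡ 196^2 = 38416 ≡ 144
233 = 128 + 64 + 32 + 8 + 1, so h^233 ≡ 144·196·170·131·248 ≡ 209 (mod 299)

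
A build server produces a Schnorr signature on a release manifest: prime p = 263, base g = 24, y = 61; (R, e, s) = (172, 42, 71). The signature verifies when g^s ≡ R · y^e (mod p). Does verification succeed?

g^s mod p:
Squares mod 263: 24^1≡24, 24^2≡50, 24^4≡133, 24^8≡68, 24^16≡153, 24^32≡2, 24^64≡4
71 = 64 + 4 + 2 + 1, so 24^71 ≡ 4·133·50·24 ≡ 99 (mod 263)
R · y^e mod p:
Squares mod 263: 61^1≡61, 61^2≡39, 61^4≡206, 61^8≡93, 61^16≡233, 61^32≡111
42 = 32 + 8 + 2, so 61^42 ≡ 111·93·39 ≡ 207 (mod 263)
172·207 = 35604 ≡ 99 (mod 263)
99 ≡ 99 (mod 263); signature holds.

passes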